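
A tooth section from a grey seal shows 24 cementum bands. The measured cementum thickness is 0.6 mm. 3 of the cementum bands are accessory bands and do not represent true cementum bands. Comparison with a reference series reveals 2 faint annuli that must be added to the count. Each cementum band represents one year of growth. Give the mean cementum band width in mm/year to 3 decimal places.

0.026 mm/year

Correcting the raw count gives 24 − 3 + 2 = 23 true cementum bands.
Mean rate = 0.6 mm / 23 years ≈ 0.026 mm/year.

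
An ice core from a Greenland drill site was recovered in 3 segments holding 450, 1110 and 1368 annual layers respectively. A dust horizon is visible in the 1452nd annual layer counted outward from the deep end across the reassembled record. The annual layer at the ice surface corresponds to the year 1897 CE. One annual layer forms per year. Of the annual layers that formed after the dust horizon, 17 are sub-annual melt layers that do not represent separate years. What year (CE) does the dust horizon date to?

438 CE

Total annual layers = 450 + 1110 + 1368 = 2928.
The dust horizon sits at annual layer 1452 from the deep end, so 2928 − 1452 = 1476 annual layers formed after it.
Removing the 17 false annual layers leaves 1476 − 17 = 1459 true annual layers beyond the dust horizon.
Counting back 1459 years from 1897 CE places the dust horizon in 1897 − 1459 = 438 CE.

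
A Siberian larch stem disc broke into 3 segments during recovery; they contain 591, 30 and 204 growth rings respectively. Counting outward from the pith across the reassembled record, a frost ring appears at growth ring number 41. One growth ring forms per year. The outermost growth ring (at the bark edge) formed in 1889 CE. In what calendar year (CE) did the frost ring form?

1105 CE

Total growth rings = 591 + 30 + 204 = 825.
The frost ring sits at growth ring 41 from the pith, so 825 − 41 = 784 growth rings formed after it.
The growth ring at the bark edge is 1889 CE, so the frost ring dates to 1889 − 784 = 1105 CE.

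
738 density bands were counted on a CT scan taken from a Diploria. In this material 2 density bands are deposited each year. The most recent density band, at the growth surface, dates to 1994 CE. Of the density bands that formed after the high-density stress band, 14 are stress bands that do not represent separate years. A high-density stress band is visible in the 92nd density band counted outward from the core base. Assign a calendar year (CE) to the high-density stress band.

1678 CE

The high-density stress band sits at density band 92 from the core base, so 738 − 92 = 646 density bands formed after it.
Removing the 14 false density bands leaves 646 − 14 = 632 true density bands beyond the high-density stress band.
With 2 density bands per year, 632 / 2 = 316 years.
The density band at the growth surface is 1994 CE, so the high-density stress band dates to 1994 − 316 = 1678 CE.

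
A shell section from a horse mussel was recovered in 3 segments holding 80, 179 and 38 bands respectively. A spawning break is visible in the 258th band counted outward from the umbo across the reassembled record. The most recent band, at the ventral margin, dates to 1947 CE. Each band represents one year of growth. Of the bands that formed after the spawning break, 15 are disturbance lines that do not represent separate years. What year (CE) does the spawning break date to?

1923 CE

Total bands = 80 + 179 + 38 = 297.
297 − 258 = 39 bands lie beyond the spawning break toward the ventral margin.
Excluding 15 false bands: 39 − 15 = 24.
Counting back 24 years from 1947 CE places the spawning break in 1947 − 24 = 1923 CE.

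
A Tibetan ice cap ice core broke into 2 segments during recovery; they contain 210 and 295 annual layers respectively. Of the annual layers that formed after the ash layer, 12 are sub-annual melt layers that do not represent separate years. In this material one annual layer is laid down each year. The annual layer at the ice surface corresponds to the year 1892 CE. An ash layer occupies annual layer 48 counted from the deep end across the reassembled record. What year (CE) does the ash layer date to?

Total annual layers = 210 + 295 = 505.
505 − 48 = 457 annual layers lie beyond the ash layer toward the ice surface.
457 − 12 false = 445 true annual layers after the ash layer.
1892 − 445 = 1447 CE.

1447 CE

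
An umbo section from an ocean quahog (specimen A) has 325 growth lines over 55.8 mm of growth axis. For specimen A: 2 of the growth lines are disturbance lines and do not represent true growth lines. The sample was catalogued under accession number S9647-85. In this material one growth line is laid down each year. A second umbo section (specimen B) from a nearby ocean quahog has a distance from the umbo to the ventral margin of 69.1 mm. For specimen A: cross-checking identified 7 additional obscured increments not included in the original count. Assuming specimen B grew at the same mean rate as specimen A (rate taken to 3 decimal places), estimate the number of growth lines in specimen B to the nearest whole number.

409 growth lines

Specimen A: true growth line count = 325 − 2 + 7 = 330.
A: Mean rate = 55.8 mm / 330 years ≈ 0.169 mm per year.
B spans 69.1 / 0.169 = 408.88 years ≈ 409 growth lines.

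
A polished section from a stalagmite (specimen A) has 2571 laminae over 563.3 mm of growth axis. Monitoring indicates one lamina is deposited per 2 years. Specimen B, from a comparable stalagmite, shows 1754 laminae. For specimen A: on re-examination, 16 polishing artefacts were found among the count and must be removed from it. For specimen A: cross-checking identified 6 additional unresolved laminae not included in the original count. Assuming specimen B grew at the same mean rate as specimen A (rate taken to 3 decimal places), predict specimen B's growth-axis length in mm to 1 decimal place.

Specimen A: adjusted count: 2571 − 16 + 6 = 2561 laminae.
Specimen A: multiplying by 2 years per lamina: 2561 × 2 = 5122 years.
A: Extension rate ≈ 563.3 / 5122 = 0.110 mm/year.
Specimen B: 1754 laminae at 2 years each span 1754 × 2 = 3508 years. For B, 0.110 mm/year × 3508 years = 385.9 mm.

385.9 mm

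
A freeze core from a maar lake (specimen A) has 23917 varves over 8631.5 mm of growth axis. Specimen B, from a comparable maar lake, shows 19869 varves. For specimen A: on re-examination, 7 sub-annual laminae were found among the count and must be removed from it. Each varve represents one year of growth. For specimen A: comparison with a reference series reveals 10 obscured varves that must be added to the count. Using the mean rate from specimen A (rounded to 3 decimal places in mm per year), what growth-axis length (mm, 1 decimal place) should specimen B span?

Specimen A: true varve count = 23917 − 7 + 10 = 23920.
A: Mean rate = 8631.5 mm / 23920 years ≈ 0.361 mm/year.
For B, 0.361 mm/year × 19869 years = 7172.7 mm.

7172.7 mm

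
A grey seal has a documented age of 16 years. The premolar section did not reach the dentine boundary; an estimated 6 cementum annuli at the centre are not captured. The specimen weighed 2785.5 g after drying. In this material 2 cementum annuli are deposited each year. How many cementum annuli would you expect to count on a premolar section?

26 cementum annuli

Expected cementum annuli: 16 × 2 = 32.
Subtracting the 6 cementum annuli not captured gives 32 − 6 = 26 cementum annuli in the record.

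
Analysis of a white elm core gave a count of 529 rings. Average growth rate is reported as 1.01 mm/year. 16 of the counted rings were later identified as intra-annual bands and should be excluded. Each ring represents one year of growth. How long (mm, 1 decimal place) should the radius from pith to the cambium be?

Correcting the raw count gives 529 − 16 = 513 true rings.
Length ≈ 1.01 × 513 = 518.1 mm.

518.1 mm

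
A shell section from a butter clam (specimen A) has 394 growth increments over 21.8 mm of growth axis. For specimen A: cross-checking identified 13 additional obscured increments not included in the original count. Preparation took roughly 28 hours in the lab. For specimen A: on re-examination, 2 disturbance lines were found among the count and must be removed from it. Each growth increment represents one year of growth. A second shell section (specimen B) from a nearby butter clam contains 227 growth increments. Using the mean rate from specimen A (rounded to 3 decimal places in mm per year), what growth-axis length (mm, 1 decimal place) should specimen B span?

Specimen A: true growth increment count = 394 − 2 + 13 = 405.
A: Extension rate ≈ 21.8 / 405 = 0.054 mm/year.
B's length ≈ 0.054 × 227 = 12.3 mm.

12.3 mm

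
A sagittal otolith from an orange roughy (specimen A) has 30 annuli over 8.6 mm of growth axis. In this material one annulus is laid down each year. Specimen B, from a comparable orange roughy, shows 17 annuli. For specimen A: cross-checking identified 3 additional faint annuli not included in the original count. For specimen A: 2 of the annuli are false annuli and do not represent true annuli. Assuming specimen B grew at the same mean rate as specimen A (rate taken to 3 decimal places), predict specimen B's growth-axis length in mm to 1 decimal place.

Specimen A: true annulus count = 30 − 2 + 3 = 31.
A: 8.6 mm over 31 years gives 8.6 / 31 ≈ 0.277 mm per year.
For B, 0.277 mm/year × 17 years = 4.7 mm.

4.7 mm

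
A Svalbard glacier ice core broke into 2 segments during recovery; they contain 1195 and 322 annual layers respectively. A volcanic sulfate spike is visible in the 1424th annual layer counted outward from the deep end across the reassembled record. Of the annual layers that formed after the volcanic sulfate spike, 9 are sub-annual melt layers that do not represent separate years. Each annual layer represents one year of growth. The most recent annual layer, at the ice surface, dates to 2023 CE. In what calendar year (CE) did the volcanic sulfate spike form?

Total annual layers = 1195 + 322 = 1517.
1517 − 1424 = 93 annual layers lie beyond the volcanic sulfate spike toward the ice surface.
Removing the 9 false annual layers leaves 93 − 9 = 84 true annual layers beyond the volcanic sulfate spike.
Counting back 84 years from 2023 CE places the volcanic sulfate spike in 2023 − 84 = 1939 CE.

1939 CE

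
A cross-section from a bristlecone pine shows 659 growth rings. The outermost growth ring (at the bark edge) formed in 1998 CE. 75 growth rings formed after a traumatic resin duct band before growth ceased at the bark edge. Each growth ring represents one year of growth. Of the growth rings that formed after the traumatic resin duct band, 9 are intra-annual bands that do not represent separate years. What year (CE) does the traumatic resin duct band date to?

75 growth rings post-date the traumatic resin duct band.
Removing the 9 false growth rings leaves 75 − 9 = 66 true growth rings beyond the traumatic resin duct band.
Counting back 66 years from 1998 CE places the traumatic resin duct band in 1998 − 66 = 1932 CE.

1932 CE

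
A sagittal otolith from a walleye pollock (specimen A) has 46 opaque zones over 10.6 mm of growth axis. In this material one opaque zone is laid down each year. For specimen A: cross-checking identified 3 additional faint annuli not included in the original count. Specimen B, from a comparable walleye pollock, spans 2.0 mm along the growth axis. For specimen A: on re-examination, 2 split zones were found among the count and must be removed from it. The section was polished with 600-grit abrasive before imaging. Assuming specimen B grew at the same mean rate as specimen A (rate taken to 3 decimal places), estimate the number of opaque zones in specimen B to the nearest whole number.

9 opaque zones

Specimen A: true opaque zone count = 46 − 2 + 3 = 47.
A: Extension rate ≈ 10.6 / 47 = 0.226 mm/yr.
B spans 2.0 / 0.226 = 8.85 years ≈ 9 opaque zones.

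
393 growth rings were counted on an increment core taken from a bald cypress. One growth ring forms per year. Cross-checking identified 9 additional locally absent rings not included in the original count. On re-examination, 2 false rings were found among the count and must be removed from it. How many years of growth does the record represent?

Correcting the raw count gives 393 − 2 + 9 = 400 true growth rings.
At one growth ring per year, that is 400 years.

400 years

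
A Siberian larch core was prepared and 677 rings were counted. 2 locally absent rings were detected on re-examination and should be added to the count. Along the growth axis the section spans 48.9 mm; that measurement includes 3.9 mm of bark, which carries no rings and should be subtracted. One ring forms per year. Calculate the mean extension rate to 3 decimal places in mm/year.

0.066 mm/year

True ring count = 677 + 2 = 679.
Net length = 48.9 − 3.9 = 45.0 mm.
Mean rate = 45.0 mm / 679 years ≈ 0.066 mm/year.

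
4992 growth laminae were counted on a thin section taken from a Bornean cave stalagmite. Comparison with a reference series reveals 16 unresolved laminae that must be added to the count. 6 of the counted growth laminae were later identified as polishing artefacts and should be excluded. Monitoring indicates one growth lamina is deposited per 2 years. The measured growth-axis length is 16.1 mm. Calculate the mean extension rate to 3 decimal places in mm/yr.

Adjusted count: 4992 − 6 + 16 = 5002 growth laminae.
Multiplying by 2 years per growth lamina: 5002 × 2 = 10004 years.
Extension rate ≈ 16.1 / 10004 = 0.002 mm/yr.

0.002 mm/yr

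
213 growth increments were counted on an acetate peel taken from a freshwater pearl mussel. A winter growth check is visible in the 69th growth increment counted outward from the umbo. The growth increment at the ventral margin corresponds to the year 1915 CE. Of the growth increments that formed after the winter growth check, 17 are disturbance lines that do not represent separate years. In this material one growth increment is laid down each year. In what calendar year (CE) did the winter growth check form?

213 − 69 = 144 growth increments lie beyond the winter growth check toward the ventral margin.
Removing the 17 false growth increments leaves 144 − 17 = 127 true growth increments beyond the winter growth check.
1915 − 127 = 1788 CE.

1788 CE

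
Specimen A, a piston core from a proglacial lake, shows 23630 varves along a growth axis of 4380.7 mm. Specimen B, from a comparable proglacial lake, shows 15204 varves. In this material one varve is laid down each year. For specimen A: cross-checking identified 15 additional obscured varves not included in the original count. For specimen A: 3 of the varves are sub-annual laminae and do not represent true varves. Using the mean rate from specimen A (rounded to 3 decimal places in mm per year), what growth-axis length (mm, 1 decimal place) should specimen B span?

2812.7 mm

Specimen A: true varve count = 23630 − 3 + 15 = 23642.
A: 4380.7 mm over 23642 years gives 4380.7 / 23642 ≈ 0.185 mm/yr.
Length of B = 0.185 × 15204 = 2812.7 mm.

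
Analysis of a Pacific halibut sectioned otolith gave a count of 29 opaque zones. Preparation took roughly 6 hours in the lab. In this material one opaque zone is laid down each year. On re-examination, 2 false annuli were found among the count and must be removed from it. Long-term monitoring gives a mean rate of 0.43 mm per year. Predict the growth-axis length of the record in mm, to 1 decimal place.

11.6 mm

True opaque zone count = 29 − 2 = 27.
Length ≈ 0.43 × 27 = 11.6 mm.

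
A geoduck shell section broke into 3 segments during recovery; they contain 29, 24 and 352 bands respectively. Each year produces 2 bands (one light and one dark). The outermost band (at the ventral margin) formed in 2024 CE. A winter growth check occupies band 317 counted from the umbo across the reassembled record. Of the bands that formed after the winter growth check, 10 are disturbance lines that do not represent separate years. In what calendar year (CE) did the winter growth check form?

Total bands = 29 + 24 + 352 = 405.
The winter growth check sits at band 317 from the umbo, so 405 − 317 = 88 bands formed after it.
88 − 10 false = 78 true bands after the winter growth check.
With 2 bands per year, 78 / 2 = 39 years.
2024 − 39 = 1985 CE.

1985 CE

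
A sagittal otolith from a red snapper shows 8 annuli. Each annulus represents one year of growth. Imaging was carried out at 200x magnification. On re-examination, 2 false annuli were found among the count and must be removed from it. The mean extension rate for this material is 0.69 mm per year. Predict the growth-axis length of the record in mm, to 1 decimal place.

True annulus count = 8 − 2 = 6.
6 years at 0.69 mm/year gives 0.69 × 6 = 4.1 mm.

4.1 mm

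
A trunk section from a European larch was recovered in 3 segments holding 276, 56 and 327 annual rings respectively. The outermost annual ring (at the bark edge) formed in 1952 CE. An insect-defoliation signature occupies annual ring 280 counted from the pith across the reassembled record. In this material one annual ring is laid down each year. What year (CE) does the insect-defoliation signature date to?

1573 CE

Total annual rings = 276 + 56 + 327 = 659.
The insect-defoliation signature sits at annual ring 280 from the pith, so 659 − 280 = 379 annual rings formed after it.
Counting back 379 years from 1952 CE places the insect-defoliation signature in 1952 − 379 = 1573 CE.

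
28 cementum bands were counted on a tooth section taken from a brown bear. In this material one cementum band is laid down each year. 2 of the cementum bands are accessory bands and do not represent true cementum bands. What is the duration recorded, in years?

Correcting the raw count gives 28 − 2 = 26 true cementum bands.
At one cementum band per year, that is 26 years.

26 years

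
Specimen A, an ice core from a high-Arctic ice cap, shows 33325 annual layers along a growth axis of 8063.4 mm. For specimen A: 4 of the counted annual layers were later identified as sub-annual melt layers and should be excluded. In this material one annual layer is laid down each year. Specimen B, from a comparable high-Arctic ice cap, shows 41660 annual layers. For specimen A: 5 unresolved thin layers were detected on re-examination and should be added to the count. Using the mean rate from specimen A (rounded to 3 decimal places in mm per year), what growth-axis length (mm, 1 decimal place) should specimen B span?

Specimen A: after corrections the count is 33325 − 4 + 5 = 33326 annual layers.
A: 8063.4 mm over 33326 years gives 8063.4 / 33326 ≈ 0.242 mm/yr.
B's length ≈ 0.242 × 41660 = 10081.7 mm.

10081.7 mm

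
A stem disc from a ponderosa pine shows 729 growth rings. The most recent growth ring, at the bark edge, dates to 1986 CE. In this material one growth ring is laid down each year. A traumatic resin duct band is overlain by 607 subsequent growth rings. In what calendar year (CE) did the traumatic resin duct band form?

1379 CE

There are 607 growth rings younger than the traumatic resin duct band.
Counting back 607 years from 1986 CE places the traumatic resin duct band in 1986 − 607 = 1379 CE.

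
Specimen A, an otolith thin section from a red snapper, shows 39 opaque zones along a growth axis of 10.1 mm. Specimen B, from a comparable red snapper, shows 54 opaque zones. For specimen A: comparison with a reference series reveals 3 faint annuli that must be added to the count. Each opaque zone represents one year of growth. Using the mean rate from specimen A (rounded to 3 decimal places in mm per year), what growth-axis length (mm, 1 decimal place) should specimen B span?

Specimen A: correcting the raw count gives 39 + 3 = 42 true opaque zones.
A: Extension rate ≈ 10.1 / 42 = 0.240 mm/year.
B's length ≈ 0.240 × 54 = 13.0 mm.

13.0 mm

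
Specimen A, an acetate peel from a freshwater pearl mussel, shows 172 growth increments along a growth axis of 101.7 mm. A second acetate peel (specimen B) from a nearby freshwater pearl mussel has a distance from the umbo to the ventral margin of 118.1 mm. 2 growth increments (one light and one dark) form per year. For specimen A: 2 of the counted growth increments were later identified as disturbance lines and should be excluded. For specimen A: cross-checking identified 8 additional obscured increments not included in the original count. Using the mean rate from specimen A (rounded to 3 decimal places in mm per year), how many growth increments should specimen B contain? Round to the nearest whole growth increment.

Specimen A: adjusted count: 172 − 2 + 8 = 178 growth increments.
Specimen A: dividing by 2 growth increments per year: 178 / 2 = 89 years.
A: 101.7 mm over 89 years gives 101.7 / 89 ≈ 1.143 mm per year.
B spans 118.1 / 1.143 = 103.32 years; at 2 growth increments per year that is 103.32 × 2 ≈ 207 growth increments.

207 growth increments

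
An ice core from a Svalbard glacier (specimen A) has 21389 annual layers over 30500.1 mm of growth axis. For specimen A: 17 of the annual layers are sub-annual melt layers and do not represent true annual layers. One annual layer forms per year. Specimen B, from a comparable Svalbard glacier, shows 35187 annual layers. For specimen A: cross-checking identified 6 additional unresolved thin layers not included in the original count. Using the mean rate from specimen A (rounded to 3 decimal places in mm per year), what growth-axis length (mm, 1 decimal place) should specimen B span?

Specimen A: true annual layer count = 21389 − 17 + 6 = 21378.
A: Extension rate ≈ 30500.1 / 21378 = 1.427 mm/year.
Length of B = 1.427 × 35187 = 50211.8 mm.

50211.8 mm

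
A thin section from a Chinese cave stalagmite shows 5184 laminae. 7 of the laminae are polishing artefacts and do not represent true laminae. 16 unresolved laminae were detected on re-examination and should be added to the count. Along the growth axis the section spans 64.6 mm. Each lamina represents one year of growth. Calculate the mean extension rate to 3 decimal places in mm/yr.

After corrections the count is 5184 − 7 + 16 = 5193 laminae.
Extension rate ≈ 64.6 / 5193 = 0.012 mm/yr.

0.012 mm/yr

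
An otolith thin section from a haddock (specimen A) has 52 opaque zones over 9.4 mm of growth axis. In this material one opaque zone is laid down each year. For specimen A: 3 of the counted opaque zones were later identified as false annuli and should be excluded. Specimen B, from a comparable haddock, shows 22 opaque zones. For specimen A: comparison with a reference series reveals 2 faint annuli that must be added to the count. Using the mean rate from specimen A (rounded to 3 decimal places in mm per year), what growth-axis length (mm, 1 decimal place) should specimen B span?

Specimen A: after corrections the count is 52 − 3 + 2 = 51 opaque zones.
A: Mean rate = 9.4 mm / 51 years ≈ 0.184 mm per year.
Length of B = 0.184 × 22 = 4.0 mm.

4.0 mm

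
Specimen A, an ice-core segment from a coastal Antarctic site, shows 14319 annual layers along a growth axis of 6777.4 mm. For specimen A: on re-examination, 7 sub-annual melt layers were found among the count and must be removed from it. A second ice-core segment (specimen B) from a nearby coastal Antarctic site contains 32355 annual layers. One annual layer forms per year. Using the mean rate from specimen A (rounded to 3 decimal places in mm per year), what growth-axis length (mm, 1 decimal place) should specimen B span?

Specimen A: correcting the raw count gives 14319 − 7 = 14312 true annual layers.
A: Mean rate = 6777.4 mm / 14312 years ≈ 0.474 mm/year.
Length of B = 0.474 × 32355 = 15336.3 mm.

15336.3 mm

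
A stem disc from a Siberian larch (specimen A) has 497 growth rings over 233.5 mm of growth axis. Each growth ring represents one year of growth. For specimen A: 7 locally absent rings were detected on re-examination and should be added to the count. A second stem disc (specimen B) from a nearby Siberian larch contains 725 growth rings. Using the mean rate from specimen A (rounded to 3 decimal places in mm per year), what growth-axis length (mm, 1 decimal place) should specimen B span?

Specimen A: adjusted count: 497 + 7 = 504 growth rings.
A: Mean rate = 233.5 mm / 504 years ≈ 0.463 mm/year.
Length of B = 0.463 × 725 = 335.7 mm.

335.7 mm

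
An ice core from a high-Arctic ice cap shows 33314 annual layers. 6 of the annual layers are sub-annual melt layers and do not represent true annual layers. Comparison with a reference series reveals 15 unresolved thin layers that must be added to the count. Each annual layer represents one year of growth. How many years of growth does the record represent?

True annual layer count = 33314 − 6 + 15 = 33323.
With a one-to-one annual layer periodicity this is 33323 years.

33323 years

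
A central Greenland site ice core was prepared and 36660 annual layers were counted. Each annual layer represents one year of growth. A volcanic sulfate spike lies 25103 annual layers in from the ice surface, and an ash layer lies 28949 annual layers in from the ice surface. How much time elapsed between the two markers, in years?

3846 yr

Separation: 28949 − 25103 = 3846 annual layers.
That is 3846 years at one annual layer per year.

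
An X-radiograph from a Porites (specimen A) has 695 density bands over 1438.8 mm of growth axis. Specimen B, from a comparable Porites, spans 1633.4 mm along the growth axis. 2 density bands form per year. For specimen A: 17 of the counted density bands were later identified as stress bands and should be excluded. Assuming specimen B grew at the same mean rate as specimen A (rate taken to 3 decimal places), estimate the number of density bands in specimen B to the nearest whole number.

Specimen A: after corrections the count is 695 − 17 = 678 density bands.
Specimen A: with 2 density bands per year, 678 / 2 = 339 years.
A: Extension rate ≈ 1438.8 / 339 = 4.244 mm/yr.
Specimen B: 1633.4 mm / 4.244 mm per year = 384.87 years; at 2 density bands per year that is 384.87 × 2 ≈ 770 density bands.

770 density bands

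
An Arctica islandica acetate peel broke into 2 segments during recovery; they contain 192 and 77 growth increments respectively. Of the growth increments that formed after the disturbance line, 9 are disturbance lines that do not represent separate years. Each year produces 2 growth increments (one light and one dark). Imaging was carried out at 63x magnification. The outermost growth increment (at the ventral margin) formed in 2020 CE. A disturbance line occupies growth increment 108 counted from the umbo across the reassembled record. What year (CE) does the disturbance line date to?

Total growth increments = 192 + 77 = 269.
269 − 108 = 161 growth increments lie beyond the disturbance line toward the ventral margin.
161 − 9 false = 152 true growth increments after the disturbance line.
152 growth increments at 2 per year is 152 / 2 = 76 years.
The growth increment at the ventral margin is 2020 CE, so the disturbance line dates to 2020 − 76 = 1944 CE.

1944 CE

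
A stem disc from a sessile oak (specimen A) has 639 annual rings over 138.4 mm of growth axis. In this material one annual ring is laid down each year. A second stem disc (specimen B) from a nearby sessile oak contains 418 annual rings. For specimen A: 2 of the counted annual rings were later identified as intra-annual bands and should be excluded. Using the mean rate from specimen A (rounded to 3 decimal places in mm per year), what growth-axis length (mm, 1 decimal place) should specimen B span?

Specimen A: after corrections the count is 639 − 2 = 637 annual rings.
A: Extension rate ≈ 138.4 / 637 = 0.217 mm/year.
B's length ≈ 0.217 × 418 = 90.7 mm.

90.7 mm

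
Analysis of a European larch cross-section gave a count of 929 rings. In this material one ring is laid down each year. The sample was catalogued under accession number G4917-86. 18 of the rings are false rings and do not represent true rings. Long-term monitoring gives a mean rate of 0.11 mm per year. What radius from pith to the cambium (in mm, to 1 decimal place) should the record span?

True ring count = 929 − 18 = 911.
Predicted length = 0.11 mm/year × 911 years = 100.2 mm.

100.2 mm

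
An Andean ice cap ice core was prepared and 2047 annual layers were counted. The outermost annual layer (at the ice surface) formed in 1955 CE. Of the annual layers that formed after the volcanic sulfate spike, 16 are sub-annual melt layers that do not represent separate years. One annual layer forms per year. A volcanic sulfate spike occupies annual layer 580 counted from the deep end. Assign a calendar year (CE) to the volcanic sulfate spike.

Between annual layer 580 and the ice surface there are 2047 − 580 = 1467 annual layers.
Removing the 16 false annual layers leaves 1467 − 16 = 1451 true annual layers beyond the volcanic sulfate spike.
1955 − 1451 = 504 CE.

504 CE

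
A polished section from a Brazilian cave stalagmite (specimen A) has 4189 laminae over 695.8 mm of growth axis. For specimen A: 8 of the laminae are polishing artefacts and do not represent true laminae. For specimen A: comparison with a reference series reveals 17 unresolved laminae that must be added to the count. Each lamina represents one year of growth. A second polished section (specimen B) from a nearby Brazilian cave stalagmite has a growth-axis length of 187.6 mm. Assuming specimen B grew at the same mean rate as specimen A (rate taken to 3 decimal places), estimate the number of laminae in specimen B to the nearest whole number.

1130 laminae

Specimen A: correcting the raw count gives 4189 − 8 + 17 = 4198 true laminae.
A: 695.8 mm over 4198 years gives 695.8 / 4198 ≈ 0.166 mm/year.
B spans 187.6 / 0.166 = 1130.12 years ≈ 1130 laminae.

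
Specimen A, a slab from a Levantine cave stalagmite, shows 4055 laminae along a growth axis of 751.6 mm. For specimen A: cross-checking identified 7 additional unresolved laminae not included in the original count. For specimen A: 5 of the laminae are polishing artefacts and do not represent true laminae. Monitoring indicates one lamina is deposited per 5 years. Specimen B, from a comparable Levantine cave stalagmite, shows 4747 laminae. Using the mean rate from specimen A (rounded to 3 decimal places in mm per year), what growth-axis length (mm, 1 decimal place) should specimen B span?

Specimen A: correcting the raw count gives 4055 − 5 + 7 = 4057 true laminae.
Specimen A: 4057 laminae at 5 years each span 4057 × 5 = 20285 years.
A: 751.6 mm over 20285 years gives 751.6 / 20285 ≈ 0.037 mm/year.
Specimen B: 4747 laminae at 5 years each span 4747 × 5 = 23735 years. Length of B = 0.037 × 23735 = 878.2 mm.

878.2 mm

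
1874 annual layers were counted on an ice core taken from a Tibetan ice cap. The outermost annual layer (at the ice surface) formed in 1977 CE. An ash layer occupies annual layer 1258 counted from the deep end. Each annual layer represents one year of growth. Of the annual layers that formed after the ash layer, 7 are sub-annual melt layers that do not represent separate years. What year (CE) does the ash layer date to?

1368 CE

1874 − 1258 = 616 annual layers lie beyond the ash layer toward the ice surface.
616 − 7 false = 609 true annual layers after the ash layer.
The annual layer at the ice surface is 1977 CE, so the ash layer dates to 1977 − 609 = 1368 CE.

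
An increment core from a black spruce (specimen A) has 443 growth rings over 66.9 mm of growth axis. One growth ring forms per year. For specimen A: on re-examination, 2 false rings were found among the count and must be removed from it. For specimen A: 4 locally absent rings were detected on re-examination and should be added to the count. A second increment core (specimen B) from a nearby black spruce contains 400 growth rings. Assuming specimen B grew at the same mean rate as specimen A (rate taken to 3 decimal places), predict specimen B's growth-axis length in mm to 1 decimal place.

Specimen A: correcting the raw count gives 443 − 2 + 4 = 445 true growth rings.
A: Extension rate ≈ 66.9 / 445 = 0.150 mm/year.
For B, 0.150 mm/year × 400 years = 60.0 mm.

60.0 mm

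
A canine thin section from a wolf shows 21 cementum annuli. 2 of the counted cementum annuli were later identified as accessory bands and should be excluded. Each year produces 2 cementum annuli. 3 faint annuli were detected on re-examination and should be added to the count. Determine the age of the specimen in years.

Correcting the raw count gives 21 − 2 + 3 = 22 true cementum annuli.
Dividing by 2 cementum annuli per year: 22 / 2 = 11 years.

11 yr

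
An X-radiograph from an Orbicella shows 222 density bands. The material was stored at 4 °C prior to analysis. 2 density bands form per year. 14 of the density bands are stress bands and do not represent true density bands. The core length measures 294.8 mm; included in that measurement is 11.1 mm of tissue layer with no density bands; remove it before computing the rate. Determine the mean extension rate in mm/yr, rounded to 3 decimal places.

After corrections the count is 222 − 14 = 208 density bands.
208 density bands at 2 per year is 208 / 2 = 104 years.
The growth record spans 294.8 − 11.1 = 283.7 mm.
Extension rate ≈ 283.7 / 104 = 2.728 mm/yr.

2.728 mm/yr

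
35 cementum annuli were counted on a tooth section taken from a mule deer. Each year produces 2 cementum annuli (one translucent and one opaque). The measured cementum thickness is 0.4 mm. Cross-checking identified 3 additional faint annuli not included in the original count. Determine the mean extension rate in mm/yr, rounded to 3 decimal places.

0.021 mm/yr

Correcting the raw count gives 35 + 3 = 38 true cementum annuli.
38 cementum annuli at 2 per year is 38 / 2 = 19 years.
Mean rate = 0.4 mm / 19 years ≈ 0.021 mm/yr.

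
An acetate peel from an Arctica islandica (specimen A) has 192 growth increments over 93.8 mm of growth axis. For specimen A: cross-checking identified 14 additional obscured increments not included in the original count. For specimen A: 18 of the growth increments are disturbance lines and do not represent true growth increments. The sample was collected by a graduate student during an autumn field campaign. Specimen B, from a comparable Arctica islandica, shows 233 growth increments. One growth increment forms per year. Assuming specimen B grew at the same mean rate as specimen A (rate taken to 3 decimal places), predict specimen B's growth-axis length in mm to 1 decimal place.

116.3 mm

Specimen A: correcting the raw count gives 192 − 18 + 14 = 188 true growth increments.
A: 93.8 mm over 188 years gives 93.8 / 188 ≈ 0.499 mm/year.
B's length ≈ 0.499 × 233 = 116.3 mm.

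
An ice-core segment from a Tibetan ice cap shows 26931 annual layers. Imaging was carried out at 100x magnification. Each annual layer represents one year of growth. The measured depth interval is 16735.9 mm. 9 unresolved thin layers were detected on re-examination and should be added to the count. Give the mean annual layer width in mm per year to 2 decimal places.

True annual layer count = 26931 + 9 = 26940.
16735.9 mm over 26940 years gives 16735.9 / 26940 ≈ 0.62 mm per year.

0.62 mm per year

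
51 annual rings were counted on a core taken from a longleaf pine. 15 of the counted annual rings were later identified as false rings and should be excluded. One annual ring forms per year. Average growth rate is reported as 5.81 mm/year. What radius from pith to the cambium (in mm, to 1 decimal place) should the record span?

Adjusted count: 51 − 15 = 36 annual rings.
Length ≈ 5.81 × 36 = 209.2 mm.

209.2 mm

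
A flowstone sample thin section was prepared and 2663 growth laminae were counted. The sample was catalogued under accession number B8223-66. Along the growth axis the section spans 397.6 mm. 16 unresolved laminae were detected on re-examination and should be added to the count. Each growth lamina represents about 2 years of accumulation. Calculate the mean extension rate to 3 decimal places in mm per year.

After corrections the count is 2663 + 16 = 2679 growth laminae.
Multiplying by 2 years per growth lamina: 2679 × 2 = 5358 years.
Extension rate ≈ 397.6 / 5358 = 0.074 mm per year.

0.074 mm per year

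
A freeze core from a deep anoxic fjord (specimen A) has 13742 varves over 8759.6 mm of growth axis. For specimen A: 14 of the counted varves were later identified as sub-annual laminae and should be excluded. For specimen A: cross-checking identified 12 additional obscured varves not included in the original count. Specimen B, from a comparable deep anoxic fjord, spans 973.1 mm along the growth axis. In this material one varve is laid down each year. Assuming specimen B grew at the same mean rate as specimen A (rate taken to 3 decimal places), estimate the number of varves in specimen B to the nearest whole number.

Specimen A: after corrections the count is 13742 − 14 + 12 = 13740 varves.
A: Extension rate ≈ 8759.6 / 13740 = 0.638 mm/year.
Specimen B: 973.1 mm / 0.638 mm per year = 1525.24 years ≈ 1525 varves.

1525 varves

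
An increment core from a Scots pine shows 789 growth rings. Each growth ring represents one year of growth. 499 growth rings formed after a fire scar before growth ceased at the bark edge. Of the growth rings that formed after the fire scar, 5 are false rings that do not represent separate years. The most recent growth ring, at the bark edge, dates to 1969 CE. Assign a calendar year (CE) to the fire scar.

1475 CE

499 growth rings post-date the fire scar.
Excluding 5 false growth rings: 499 − 5 = 494.
Counting back 494 years from 1969 CE places the fire scar in 1969 − 494 = 1475 CE.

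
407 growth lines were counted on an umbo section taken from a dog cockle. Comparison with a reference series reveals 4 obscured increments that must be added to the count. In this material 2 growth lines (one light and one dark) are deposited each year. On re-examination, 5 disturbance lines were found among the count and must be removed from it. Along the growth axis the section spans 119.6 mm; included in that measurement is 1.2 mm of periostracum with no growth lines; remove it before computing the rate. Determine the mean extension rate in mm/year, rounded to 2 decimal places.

After corrections the count is 407 − 5 + 4 = 406 growth lines.
With 2 growth lines per year, 406 / 2 = 203 years.
Net length = 119.6 − 1.2 = 118.4 mm.
Extension rate ≈ 118.4 / 203 = 0.58 mm/year.

0.58 mm/year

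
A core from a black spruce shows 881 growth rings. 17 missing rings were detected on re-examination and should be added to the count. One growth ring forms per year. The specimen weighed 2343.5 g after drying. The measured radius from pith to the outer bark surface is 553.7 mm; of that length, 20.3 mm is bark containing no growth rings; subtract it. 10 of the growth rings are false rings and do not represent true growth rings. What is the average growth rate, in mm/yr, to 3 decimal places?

0.601 mm/yr

Correcting the raw count gives 881 − 10 + 17 = 888 true growth rings.
Net length = 553.7 − 20.3 = 533.4 mm.
Mean rate = 533.4 mm / 888 years ≈ 0.601 mm/yr.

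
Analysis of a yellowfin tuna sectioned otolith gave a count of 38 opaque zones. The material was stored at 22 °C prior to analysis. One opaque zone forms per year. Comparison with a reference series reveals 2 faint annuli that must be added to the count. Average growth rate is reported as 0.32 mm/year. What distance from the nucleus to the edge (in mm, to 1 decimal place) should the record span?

12.8 mm

Adjusted count: 38 + 2 = 40 opaque zones.
Length ≈ 0.32 × 40 = 12.8 mm.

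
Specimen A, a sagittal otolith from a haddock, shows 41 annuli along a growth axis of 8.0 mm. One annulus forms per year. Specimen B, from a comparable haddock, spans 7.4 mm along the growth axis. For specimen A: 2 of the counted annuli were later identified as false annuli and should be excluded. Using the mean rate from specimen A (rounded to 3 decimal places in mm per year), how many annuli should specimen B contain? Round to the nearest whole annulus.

Specimen A: true annulus count = 41 − 2 = 39.
A: Mean rate = 8.0 mm / 39 years ≈ 0.205 mm per year.
Specimen B: 7.4 mm / 0.205 mm per year = 36.10 years ≈ 36 annuli.

36 annuli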